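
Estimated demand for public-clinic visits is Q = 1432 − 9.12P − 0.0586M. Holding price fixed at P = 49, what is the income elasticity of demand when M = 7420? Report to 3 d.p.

At P = 49, M = 7420: Q = 550.308.
Holding P constant, ∂Q/∂M = −0.0586.
η_M = (∂Q/∂M)·(M/Q) = -0.0586 × (7420/550.308) = -0.790.

-0.790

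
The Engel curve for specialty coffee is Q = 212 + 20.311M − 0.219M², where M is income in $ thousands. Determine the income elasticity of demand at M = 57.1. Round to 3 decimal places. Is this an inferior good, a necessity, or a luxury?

-0.408 (inferior good)

At M = 57.1: Q = 657.7283.
dQ/dM = 20.311 − 0.438M = -4.69880.
η = (dQ/dM)·(M/Q) = -4.69880 × (57.1/657.7283) = -0.408.
η < 0 ⇒ inferior good.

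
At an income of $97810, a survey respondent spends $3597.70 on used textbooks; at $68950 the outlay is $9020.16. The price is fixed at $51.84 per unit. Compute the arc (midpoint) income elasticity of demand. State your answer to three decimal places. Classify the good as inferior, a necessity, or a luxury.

With a constant price, Q₁ = 3597.70/51.84 = 69.400 and Q₂ = 9020.16/51.84 = 174.000 (equivalently, work directly with expenditure since P cancels).
Midpoint %ΔQ = (9020.16 − 3597.70)/6308.93 = 0.85949; midpoint %ΔI = (68950 − 97810)/83380 = -0.34613.
η = 0.85949 / -0.34613 = -2.483.
η < 0 ⇒ inferior good.

-2.483 (inferior good)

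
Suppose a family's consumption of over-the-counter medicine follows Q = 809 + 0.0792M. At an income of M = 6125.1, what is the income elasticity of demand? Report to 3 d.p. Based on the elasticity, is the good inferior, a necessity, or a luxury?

0.375 (necessity)

At M = 6125.1: Q = 1294.108.
dQ/dM = 0.0792.
η = (dQ/dM)·(M/Q) = 0.0792 × (6125.1/1294.108) = 0.375.
Since 0 < η < 1, the good is a necessity.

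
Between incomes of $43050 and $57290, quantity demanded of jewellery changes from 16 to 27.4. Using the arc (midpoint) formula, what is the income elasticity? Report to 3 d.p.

1.851

ΔQ = 27.4 − 16 = 11.4; midpoint Q̄ = (16 + 27.4)/2 = 21.7.
ΔI = 57290 − 43050 = 14240; midpoint Ī = (43050 + 57290)/2 = 50170.
η = (ΔQ/Q̄) ÷ (ΔI/Ī) = (11.4/21.7) ÷ (14240/50170) = 1.851.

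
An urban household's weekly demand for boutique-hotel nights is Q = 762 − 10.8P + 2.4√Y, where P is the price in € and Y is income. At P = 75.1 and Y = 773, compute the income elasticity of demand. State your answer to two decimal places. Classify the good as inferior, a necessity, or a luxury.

At P = 75.1, Y = 773: Q = 17.647.
Holding P constant, ∂Q/∂Y = 2.4/(2√Y) = 0.043161.
η_Y = (∂Q/∂Y)·(Y/Q) = 0.043161 × (773/17.647) = 1.89.
Since η > 1, this is a luxury.

1.89 (luxury)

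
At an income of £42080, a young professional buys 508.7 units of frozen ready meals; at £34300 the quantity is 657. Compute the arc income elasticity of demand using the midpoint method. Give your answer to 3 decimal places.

-1.249

ΔQ = 657 − 508.7 = 148.3; midpoint Q̄ = (508.7 + 657)/2 = 582.85.
ΔI = 34300 − 42080 = -7780; midpoint Ī = (42080 + 34300)/2 = 38190.
η = (ΔQ/Q̄) ÷ (ΔI/Ī) = (148.3/582.85) ÷ (-7780/38190) = -1.249.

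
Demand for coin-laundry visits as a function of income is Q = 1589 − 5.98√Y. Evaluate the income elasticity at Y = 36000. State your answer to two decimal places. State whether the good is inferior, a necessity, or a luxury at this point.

-1.25 (inferior good)

At Y = 36000: Q = 454.375.
dQ/dY = -5.98/(2√Y) = -0.0157587 at this income.
η = (dQ/dY)·(Y/Q) = -0.0157587 × (36000/454.375) = -1.25.
Since η < 0, the good is an inferior good.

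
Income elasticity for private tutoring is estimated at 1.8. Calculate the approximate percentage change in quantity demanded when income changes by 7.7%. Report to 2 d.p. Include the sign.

13.86%

%ΔQ ≈ η × %ΔI = 1.8 × 7.7% = 13.86%.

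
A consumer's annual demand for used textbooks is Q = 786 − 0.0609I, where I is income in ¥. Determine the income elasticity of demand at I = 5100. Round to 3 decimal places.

-0.653

At I = 5100: Q = 475.410.
dQ/dI = −0.0609.
η = (dQ/dI)·(I/Q) = -0.0609 × (5100/475.410) = -0.653.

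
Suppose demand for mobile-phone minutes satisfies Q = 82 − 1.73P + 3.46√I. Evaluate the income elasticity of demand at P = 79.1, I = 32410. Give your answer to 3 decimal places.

At P = 79.1, I = 32410: Q = 568.053.
Holding P constant, ∂Q/∂I = 3.46/(2√I) = 0.00960963.
η_I = (∂Q/∂I)·(I/Q) = 0.00960963 × (32410/568.053) = 0.548.

0.548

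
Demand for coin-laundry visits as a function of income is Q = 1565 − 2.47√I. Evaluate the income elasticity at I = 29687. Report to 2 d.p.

-0.19

At I = 29687: Q = 1139.421.
dQ/dI = -2.47/(2√I) = -0.00716777 at this income.
η = (dQ/dI)·(I/Q) = -0.00716777 × (29687/1139.421) = -0.19.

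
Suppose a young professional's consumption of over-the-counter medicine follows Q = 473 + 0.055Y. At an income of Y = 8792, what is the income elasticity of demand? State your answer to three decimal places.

0.506

At Y = 8792: Q = 956.560.
dQ/dY = 0.055.
η = (dQ/dY)·(Y/Q) = 0.055 × (8792/956.560) = 0.506.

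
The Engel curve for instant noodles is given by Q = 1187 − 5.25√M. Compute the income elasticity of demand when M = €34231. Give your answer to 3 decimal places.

-2.252

At M = 34231: Q = 215.665.
dQ/dM = -5.25/(2√M) = -0.0141879 at this income.
η = (dQ/dM)·(M/Q) = -0.0141879 × (34231/215.665) = -2.252.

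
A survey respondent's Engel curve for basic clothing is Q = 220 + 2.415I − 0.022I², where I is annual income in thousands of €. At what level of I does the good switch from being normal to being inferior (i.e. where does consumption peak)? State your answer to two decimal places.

dQ/dI = 2.415 − 0.044I.
The good is inferior where dQ/dI < 0. Setting dQ/dI = 0 gives I = 2.415 / 0.044 = 54.89.

54.89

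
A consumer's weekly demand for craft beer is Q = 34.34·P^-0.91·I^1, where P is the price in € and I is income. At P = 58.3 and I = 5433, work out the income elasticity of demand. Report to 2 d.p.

For a multiplicative demand Q = A·P^α·I^β, the income elasticity is β everywhere.
Here β = 1, so η = 1.00.

1.00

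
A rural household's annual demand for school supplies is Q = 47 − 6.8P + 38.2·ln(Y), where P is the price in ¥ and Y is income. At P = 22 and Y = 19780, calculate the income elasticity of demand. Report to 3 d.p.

At P = 22, Y = 19780: Q = 275.291.
Holding P constant, ∂Q/∂Y = 38.2/Y = 0.00193124.
η_Y = (∂Q/∂Y)·(Y/Q) = 0.00193124 × (19780/275.291) = 0.139.

0.139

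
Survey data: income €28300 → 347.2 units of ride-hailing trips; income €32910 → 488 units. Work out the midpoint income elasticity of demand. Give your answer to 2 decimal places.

2.24

ΔQ = 488 − 347.2 = 140.8; midpoint Q̄ = (347.2 + 488)/2 = 417.6.
ΔI = 32910 − 28300 = 4610; midpoint Ī = (28300 + 32910)/2 = 30605.
η = (ΔQ/Q̄) ÷ (ΔI/Ī) = (140.8/417.6) ÷ (4610/30605) = 2.24.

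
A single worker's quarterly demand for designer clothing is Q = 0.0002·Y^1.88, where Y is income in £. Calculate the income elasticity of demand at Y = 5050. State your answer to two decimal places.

1.88

For Q = A·Y^β the income elasticity is constant and equal to β.
Here β = 1.88, so η = 1.88.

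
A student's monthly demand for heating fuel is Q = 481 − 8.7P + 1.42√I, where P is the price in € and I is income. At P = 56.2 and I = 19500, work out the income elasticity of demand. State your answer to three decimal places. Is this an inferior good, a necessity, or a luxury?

At P = 56.2, I = 19500: Q = 190.352.
Holding P constant, ∂Q/∂I = 1.42/(2√I) = 0.00508442.
η_I = (∂Q/∂I)·(I/Q) = 0.00508442 × (19500/190.352) = 0.521.
Since 0 < η < 1, this is a necessity.

0.521 (necessity)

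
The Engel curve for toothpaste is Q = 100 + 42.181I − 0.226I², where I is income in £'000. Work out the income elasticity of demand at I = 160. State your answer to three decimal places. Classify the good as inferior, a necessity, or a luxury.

At I = 160: Q = 1063.3600.
dQ/dI = 42.181 − 0.452I = -30.13900.
η = (dQ/dI)·(I/Q) = -30.13900 × (160/1063.3600) = -4.535.
η < 0 ⇒ inferior good.

-4.535 (inferior good)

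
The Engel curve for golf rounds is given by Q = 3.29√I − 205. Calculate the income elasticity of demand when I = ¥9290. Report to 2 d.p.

1.41

At I = 9290: Q = 112.105.
dQ/dI = 3.29/(2√I) = 0.017067 at this income.
η = (dQ/dI)·(I/Q) = 0.017067 × (9290/112.105) = 1.41.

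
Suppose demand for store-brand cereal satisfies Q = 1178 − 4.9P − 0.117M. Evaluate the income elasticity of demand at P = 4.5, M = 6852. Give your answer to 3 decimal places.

-2.263

At P = 4.5, M = 6852: Q = 354.266.
Holding P constant, ∂Q/∂M = −0.117.
η_M = (∂Q/∂M)·(M/Q) = -0.117 × (6852/354.266) = -2.263.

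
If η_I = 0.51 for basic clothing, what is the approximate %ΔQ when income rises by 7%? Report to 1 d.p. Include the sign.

%ΔQ ≈ η × %ΔI = 0.51 × 7% = 3.6%.

3.6%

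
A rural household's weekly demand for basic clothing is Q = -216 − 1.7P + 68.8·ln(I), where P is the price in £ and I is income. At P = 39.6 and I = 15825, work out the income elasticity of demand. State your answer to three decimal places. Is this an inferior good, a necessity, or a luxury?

0.180 (necessity)

At P = 39.6, I = 15825: Q = 381.931.
Holding P constant, ∂Q/∂I = 68.8/I = 0.00434755.
η_I = (∂Q/∂I)·(I/Q) = 0.00434755 × (15825/381.931) = 0.180.
Since 0 < η < 1, this is a necessity.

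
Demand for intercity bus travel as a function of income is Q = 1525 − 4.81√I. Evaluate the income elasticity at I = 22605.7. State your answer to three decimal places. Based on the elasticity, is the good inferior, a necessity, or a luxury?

-0.451 (inferior good)

At I = 22605.7: Q = 801.807.
dQ/dI = -4.81/(2√I) = -0.0159958 at this income.
η = (dQ/dI)·(I/Q) = -0.0159958 × (22605.7/801.807) = -0.451.
Since η < 0, the good is an inferior good.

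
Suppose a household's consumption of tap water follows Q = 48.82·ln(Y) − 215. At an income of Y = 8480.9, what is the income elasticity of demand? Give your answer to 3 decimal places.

At Y = 8480.9: Q = 226.605.
dQ/dY = 48.82/Y = 0.00575646 at this income.
η = (dQ/dY)·(Y/Q) = 0.00575646 × (8480.9/226.605) = 0.215.

0.215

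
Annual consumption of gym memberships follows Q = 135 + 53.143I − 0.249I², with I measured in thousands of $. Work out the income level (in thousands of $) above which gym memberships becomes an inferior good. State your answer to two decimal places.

106.71

dQ/dI = 53.143 − 0.498I.
The good is inferior where dQ/dI < 0. Setting dQ/dI = 0 gives I = 53.143 / 0.498 = 106.71.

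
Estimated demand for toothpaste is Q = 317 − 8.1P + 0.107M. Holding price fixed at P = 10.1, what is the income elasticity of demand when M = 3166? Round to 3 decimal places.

0.590

At P = 10.1, M = 3166: Q = 573.952.
Holding P constant, ∂Q/∂M = 0.107.
η_M = (∂Q/∂M)·(M/Q) = 0.107 × (3166/573.952) = 0.590.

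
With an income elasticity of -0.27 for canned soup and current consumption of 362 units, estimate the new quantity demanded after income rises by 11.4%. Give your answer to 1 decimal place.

350.9

%ΔQ ≈ η × %ΔI = -0.27 × 11.4% = -3.078%.
New Q ≈ 362 × (1 − 0.03078) = 350.9.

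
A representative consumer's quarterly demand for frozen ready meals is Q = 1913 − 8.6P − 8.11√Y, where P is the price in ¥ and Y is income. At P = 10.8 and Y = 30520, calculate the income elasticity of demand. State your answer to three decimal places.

At P = 10.8, Y = 30520: Q = 403.305.
Holding P constant, ∂Q/∂Y = -8.11/(2√Y) = -0.0232113.
η_Y = (∂Q/∂Y)·(Y/Q) = -0.0232113 × (30520/403.305) = -1.757.

-1.757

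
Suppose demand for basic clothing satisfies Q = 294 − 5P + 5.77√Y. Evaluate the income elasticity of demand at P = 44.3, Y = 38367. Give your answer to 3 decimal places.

At P = 44.3, Y = 38367: Q = 1202.699.
Holding P constant, ∂Q/∂Y = 5.77/(2√Y) = 0.0147288.
η_Y = (∂Q/∂Y)·(Y/Q) = 0.0147288 × (38367/1202.699) = 0.470.

0.470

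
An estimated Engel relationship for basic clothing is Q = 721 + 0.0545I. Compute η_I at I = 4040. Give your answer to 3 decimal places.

0.234

At I = 4040: Q = 941.180.
dQ/dI = 0.0545.
η = (dQ/dI)·(I/Q) = 0.0545 × (4040/941.180) = 0.234.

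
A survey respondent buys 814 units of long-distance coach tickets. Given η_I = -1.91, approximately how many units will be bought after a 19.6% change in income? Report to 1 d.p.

%ΔQ ≈ η × %ΔI = -1.91 × 19.6% = -37.436%.
New Q ≈ 814 × (1 − 0.37436) = 509.3.

509.3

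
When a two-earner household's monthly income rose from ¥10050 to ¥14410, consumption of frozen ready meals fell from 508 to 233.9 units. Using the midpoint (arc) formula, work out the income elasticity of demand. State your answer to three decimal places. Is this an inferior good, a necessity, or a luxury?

ΔQ = 233.9 − 508 = -274.1; midpoint Q̄ = (508 + 233.9)/2 = 370.95.
ΔI = 14410 − 10050 = 4360; midpoint Ī = (10050 + 14410)/2 = 12230.
η = (ΔQ/Q̄) ÷ (ΔI/Ī) = (-274.1/370.95) ÷ (4360/12230) = -2.073.
η < 0 ⇒ inferior good.

-2.073 (inferior good)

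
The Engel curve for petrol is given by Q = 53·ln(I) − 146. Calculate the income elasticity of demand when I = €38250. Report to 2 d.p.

At I = 38250: Q = 413.251.
dQ/dI = 53/I = 0.00138562 at this income.
η = (dQ/dI)·(I/Q) = 0.00138562 × (38250/413.251) = 0.13.

0.13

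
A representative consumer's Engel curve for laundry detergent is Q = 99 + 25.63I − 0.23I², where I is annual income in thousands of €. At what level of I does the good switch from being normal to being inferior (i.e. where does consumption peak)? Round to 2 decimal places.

dQ/dI = 25.63 − 0.46I.
The good is inferior where dQ/dI < 0. Setting dQ/dI = 0 gives I = 25.63 / 0.46 = 55.72.

55.72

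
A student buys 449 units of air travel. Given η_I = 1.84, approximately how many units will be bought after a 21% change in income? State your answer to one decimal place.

622.5

%ΔQ ≈ η × %ΔI = 1.84 × 21% = 38.64%.
New Q ≈ 449 × (1 + 0.3864) = 622.5.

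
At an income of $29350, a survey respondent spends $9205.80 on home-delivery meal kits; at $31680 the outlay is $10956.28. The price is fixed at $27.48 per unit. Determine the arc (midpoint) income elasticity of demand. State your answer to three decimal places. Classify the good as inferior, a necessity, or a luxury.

2.274 (luxury)

With a constant price, Q₁ = 9205.80/27.48 = 335.000 and Q₂ = 10956.28/27.48 = 398.700 (equivalently, work directly with expenditure since P cancels).
Midpoint %ΔQ = (10956.28 − 9205.80)/10081.04 = 0.17364; midpoint %ΔI = (31680 − 29350)/30515 = 0.07636.
η = 0.17364 / 0.07636 = 2.274.
η > 1 ⇒ luxury.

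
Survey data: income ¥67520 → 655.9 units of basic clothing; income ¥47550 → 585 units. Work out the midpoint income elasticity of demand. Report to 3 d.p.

ΔQ = 585 − 655.9 = -70.9; midpoint Q̄ = (655.9 + 585)/2 = 620.45.
ΔI = 47550 − 67520 = -19970; midpoint Ī = (67520 + 47550)/2 = 57535.
η = (ΔQ/Q̄) ÷ (ΔI/Ī) = (-70.9/620.45) ÷ (-19970/57535) = 0.329.

0.329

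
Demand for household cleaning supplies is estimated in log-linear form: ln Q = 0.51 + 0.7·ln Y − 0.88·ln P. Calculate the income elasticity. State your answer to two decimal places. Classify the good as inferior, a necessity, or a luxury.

In a log-linear demand, the coefficient on ln Y is the income elasticity.
So η = 0.70.
0 < η < 1 ⇒ necessity.

0.70 (necessity)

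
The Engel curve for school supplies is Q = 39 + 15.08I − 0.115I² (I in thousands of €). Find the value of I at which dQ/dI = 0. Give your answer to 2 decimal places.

65.57

dQ/dI = 15.08 − 0.23I.
The good is inferior where dQ/dI < 0. Setting dQ/dI = 0 gives I = 15.08 / 0.23 = 65.57.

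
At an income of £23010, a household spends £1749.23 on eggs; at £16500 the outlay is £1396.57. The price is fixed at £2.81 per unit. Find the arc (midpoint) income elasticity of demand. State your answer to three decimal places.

0.680

With a constant price, Q₁ = 1749.23/2.81 = 622.502 and Q₂ = 1396.57/2.81 = 497.000 (equivalently, work directly with expenditure since P cancels).
Midpoint %ΔQ = (1396.57 − 1749.23)/1572.90 = -0.22421; midpoint %ΔI = (16500 − 23010)/19755 = -0.32954.
η = -0.22421 / -0.32954 = 0.680.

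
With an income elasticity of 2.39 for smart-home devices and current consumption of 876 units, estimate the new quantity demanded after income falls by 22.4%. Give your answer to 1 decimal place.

%ΔQ ≈ η × %ΔI = 2.39 × (-22.4%) = -53.536%.
New Q ≈ 876 × (1 − 0.53536) = 407.0.

407.0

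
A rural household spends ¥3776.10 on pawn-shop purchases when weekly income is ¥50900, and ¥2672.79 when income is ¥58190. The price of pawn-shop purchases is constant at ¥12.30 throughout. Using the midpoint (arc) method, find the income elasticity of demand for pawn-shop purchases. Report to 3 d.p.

-2.560

With a constant price, Q₁ = 3776.10/12.30 = 307.000 and Q₂ = 2672.79/12.30 = 217.300 (equivalently, work directly with expenditure since P cancels).
Midpoint %ΔQ = (2672.79 − 3776.10)/3224.45 = -0.34217; midpoint %ΔI = (58190 − 50900)/54545 = 0.13365.
η = -0.34217 / 0.13365 = -2.560.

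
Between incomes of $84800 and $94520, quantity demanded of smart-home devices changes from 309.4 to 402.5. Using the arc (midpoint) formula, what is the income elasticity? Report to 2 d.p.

ΔQ = 402.5 − 309.4 = 93.1; midpoint Q̄ = (309.4 + 402.5)/2 = 355.95.
ΔI = 94520 − 84800 = 9720; midpoint Ī = (84800 + 94520)/2 = 89660.
η = (ΔQ/Q̄) ÷ (ΔI/Ī) = (93.1/355.95) ÷ (9720/89660) = 2.41.

2.41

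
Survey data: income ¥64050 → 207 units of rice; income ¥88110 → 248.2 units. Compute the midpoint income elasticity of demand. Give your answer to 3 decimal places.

ΔQ = 248.2 − 207 = 41.2; midpoint Q̄ = (207 + 248.2)/2 = 227.6.
ΔI = 88110 − 64050 = 24060; midpoint Ī = (64050 + 88110)/2 = 76080.
η = (ΔQ/Q̄) ÷ (ΔI/Ī) = (41.2/227.6) ÷ (24060/76080) = 0.572.

0.572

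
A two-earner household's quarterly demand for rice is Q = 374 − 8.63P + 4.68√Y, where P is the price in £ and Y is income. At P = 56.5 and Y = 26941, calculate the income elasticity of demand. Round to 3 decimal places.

0.587

At P = 56.5, Y = 26941: Q = 654.567.
Holding P constant, ∂Q/∂Y = 4.68/(2√Y) = 0.0142564.
η_Y = (∂Q/∂Y)·(Y/Q) = 0.0142564 × (26941/654.567) = 0.587.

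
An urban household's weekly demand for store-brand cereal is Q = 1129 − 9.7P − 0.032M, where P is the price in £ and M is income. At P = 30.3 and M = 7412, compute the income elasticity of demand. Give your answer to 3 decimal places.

At P = 30.3, M = 7412: Q = 597.906.
Holding P constant, ∂Q/∂M = −0.032.
η_M = (∂Q/∂M)·(M/Q) = -0.032 × (7412/597.906) = -0.397.

-0.397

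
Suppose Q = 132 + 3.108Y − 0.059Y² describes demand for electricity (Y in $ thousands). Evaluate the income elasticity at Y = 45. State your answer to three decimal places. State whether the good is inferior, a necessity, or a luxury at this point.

-0.650 (inferior good)

At Y = 45: Q = 152.3850.
dQ/dY = 3.108 − 0.118Y = -2.20200.
η = (dQ/dY)·(Y/Q) = -2.20200 × (45/152.3850) = -0.650.
η < 0 ⇒ inferior good.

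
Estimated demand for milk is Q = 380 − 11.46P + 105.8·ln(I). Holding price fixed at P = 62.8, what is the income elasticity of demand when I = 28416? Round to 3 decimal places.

At P = 62.8, I = 28416: Q = 745.260.
Holding P constant, ∂Q/∂I = 105.8/I = 0.00372325.
η_I = (∂Q/∂I)·(I/Q) = 0.00372325 × (28416/745.260) = 0.142.

0.142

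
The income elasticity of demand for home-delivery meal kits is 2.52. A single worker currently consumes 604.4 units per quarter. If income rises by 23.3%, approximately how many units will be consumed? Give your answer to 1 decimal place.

959.3

%ΔQ ≈ η × %ΔI = 2.52 × 23.3% = 58.716%.
New Q ≈ 604.4 × (1 + 0.58716) = 959.3.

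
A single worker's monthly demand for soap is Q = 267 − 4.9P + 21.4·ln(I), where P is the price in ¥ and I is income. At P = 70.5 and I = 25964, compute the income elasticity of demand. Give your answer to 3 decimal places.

0.154

At P = 70.5, I = 25964: Q = 139.070.
Holding P constant, ∂Q/∂I = 21.4/I = 0.000824218.
η_I = (∂Q/∂I)·(I/Q) = 0.000824218 × (25964/139.070) = 0.154.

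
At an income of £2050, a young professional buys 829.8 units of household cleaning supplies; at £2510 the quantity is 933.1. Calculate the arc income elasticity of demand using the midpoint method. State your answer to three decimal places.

0.581

ΔQ = 933.1 − 829.8 = 103.3; midpoint Q̄ = (829.8 + 933.1)/2 = 881.45.
ΔI = 2510 − 2050 = 460; midpoint Ī = (2050 + 2510)/2 = 2280.
η = (ΔQ/Q̄) ÷ (ΔI/Ī) = (103.3/881.45) ÷ (460/2280) = 0.581.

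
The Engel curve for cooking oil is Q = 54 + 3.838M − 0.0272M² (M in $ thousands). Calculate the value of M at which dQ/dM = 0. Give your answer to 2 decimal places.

dQ/dM = 3.838 − 0.0544M.
The good is inferior where dQ/dM < 0. Setting dQ/dM = 0 gives M = 3.838 / 0.0544 = 70.55.

70.55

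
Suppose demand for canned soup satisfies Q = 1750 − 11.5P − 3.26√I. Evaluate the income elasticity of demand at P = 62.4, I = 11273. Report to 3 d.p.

-0.252

At P = 62.4, I = 11273: Q = 686.272.
Holding P constant, ∂Q/∂I = -3.26/(2√I) = -0.0153521.
η_I = (∂Q/∂I)·(I/Q) = -0.0153521 × (11273/686.272) = -0.252.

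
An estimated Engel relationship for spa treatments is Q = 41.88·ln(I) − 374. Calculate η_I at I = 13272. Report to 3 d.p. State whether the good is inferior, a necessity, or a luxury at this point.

1.776 (luxury)

At I = 13272: Q = 23.584.
dQ/dI = 41.88/I = 0.00315552 at this income.
η = (dQ/dI)·(I/Q) = 0.00315552 × (13272/23.584) = 1.776.
Since η > 1, the good is a luxury.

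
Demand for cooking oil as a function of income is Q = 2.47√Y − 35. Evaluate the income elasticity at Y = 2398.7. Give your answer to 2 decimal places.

0.70

At Y = 2398.7: Q = 85.972.
dQ/dY = 2.47/(2√Y) = 0.0252162 at this income.
η = (dQ/dY)·(Y/Q) = 0.0252162 × (2398.7/85.972) = 0.70.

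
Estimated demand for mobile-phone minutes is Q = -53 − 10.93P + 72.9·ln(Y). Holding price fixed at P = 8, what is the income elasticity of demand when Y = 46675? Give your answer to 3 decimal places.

0.113

At P = 8, Y = 46675: Q = 643.305.
Holding P constant, ∂Q/∂Y = 72.9/Y = 0.00156186.
η_Y = (∂Q/∂Y)·(Y/Q) = 0.00156186 × (46675/643.305) = 0.113.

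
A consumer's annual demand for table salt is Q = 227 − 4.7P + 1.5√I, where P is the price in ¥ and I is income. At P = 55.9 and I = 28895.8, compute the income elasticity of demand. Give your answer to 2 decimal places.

0.58

At P = 55.9, I = 28895.8: Q = 219.251.
Holding P constant, ∂Q/∂I = 1.5/(2√I) = 0.00441209.
η_I = (∂Q/∂I)·(I/Q) = 0.00441209 × (28895.8/219.251) = 0.58.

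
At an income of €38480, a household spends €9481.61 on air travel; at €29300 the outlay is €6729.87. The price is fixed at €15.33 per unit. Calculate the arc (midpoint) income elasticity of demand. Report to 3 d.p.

1.253

With a constant price, Q₁ = 9481.61/15.33 = 618.500 and Q₂ = 6729.87/15.33 = 439.000 (equivalently, work directly with expenditure since P cancels).
Midpoint %ΔQ = (6729.87 − 9481.61)/8105.74 = -0.33948; midpoint %ΔI = (29300 − 38480)/33890 = -0.27088.
η = -0.33948 / -0.27088 = 1.253.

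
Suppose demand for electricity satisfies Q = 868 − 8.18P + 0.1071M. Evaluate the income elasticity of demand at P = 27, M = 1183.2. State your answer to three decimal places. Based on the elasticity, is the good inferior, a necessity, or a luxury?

At P = 27, M = 1183.2: Q = 773.861.
Holding P constant, ∂Q/∂M = 0.1071.
η_M = (∂Q/∂M)·(M/Q) = 0.1071 × (1183.2/773.861) = 0.164.
Since 0 < η < 1, this is a necessity.

0.164 (necessity)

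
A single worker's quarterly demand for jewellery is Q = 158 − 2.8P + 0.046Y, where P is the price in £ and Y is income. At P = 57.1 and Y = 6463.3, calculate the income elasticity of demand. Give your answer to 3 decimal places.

At P = 57.1, Y = 6463.3: Q = 295.432.
Holding P constant, ∂Q/∂Y = 0.046.
η_Y = (∂Q/∂Y)·(Y/Q) = 0.046 × (6463.3/295.432) = 1.006.

1.006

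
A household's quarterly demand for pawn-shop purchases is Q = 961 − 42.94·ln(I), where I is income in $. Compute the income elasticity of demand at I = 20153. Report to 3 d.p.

At I = 20153: Q = 535.417.
dQ/dI = -42.94/I = -0.0021307 at this income.
η = (dQ/dI)·(I/Q) = -0.0021307 × (20153/535.417) = -0.080.

-0.080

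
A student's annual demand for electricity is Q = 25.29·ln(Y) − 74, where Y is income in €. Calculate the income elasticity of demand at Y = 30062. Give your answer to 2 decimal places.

At Y = 30062: Q = 186.766.
dQ/dY = 25.29/Y = 0.000841261 at this income.
η = (dQ/dY)·(Y/Q) = 0.000841261 × (30062/186.766) = 0.14.

0.14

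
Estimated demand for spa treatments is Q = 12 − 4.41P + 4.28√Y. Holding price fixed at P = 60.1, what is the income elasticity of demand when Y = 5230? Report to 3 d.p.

2.740

At P = 60.1, Y = 5230: Q = 56.483.
Holding P constant, ∂Q/∂Y = 4.28/(2√Y) = 0.0295912.
η_Y = (∂Q/∂Y)·(Y/Q) = 0.0295912 × (5230/56.483) = 2.740.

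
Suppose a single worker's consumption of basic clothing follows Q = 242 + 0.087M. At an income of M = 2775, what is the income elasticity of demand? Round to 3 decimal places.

At M = 2775: Q = 483.425.
dQ/dM = 0.087.
η = (dQ/dM)·(M/Q) = 0.087 × (2775/483.425) = 0.499.

0.499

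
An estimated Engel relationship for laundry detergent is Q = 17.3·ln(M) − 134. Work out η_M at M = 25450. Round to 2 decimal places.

0.42

At M = 25450: Q = 41.499.
dQ/dM = 17.3/M = 0.000679764 at this income.
η = (dQ/dM)·(M/Q) = 0.000679764 × (25450/41.499) = 0.42.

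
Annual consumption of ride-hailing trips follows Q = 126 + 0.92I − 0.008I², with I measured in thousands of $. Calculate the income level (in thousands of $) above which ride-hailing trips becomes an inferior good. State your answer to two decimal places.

dQ/dI = 0.92 − 0.016I.
The good is inferior where dQ/dI < 0. Setting dQ/dI = 0 gives I = 0.92 / 0.016 = 57.50.

57.50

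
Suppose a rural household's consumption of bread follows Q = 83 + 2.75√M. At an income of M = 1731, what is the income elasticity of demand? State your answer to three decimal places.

At M = 1731: Q = 197.415.
dQ/dM = 2.75/(2√M) = 0.0330487 at this income.
η = (dQ/dM)·(M/Q) = 0.0330487 × (1731/197.415) = 0.290.

0.290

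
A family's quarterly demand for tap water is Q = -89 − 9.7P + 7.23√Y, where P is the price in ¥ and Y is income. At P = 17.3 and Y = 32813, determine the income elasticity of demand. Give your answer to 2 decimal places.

0.62

At P = 17.3, Y = 32813: Q = 1052.858.
Holding P constant, ∂Q/∂Y = 7.23/(2√Y) = 0.0199565.
η_Y = (∂Q/∂Y)·(Y/Q) = 0.0199565 × (32813/1052.858) = 0.62.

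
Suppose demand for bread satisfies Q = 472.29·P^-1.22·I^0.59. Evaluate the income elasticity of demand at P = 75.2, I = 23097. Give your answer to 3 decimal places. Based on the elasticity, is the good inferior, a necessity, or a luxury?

For a multiplicative demand Q = A·P^α·I^β, the income elasticity is β everywhere.
Here β = 0.59, so η = 0.590.
Since 0 < η < 1, this is a necessity.

0.590 (necessity)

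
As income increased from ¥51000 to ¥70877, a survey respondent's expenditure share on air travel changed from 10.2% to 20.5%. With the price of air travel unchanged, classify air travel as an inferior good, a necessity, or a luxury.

The budget share rises as income rises, so η > 1.

luxury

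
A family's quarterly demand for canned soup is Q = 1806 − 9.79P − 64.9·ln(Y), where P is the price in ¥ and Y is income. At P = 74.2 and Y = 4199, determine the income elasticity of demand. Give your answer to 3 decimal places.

At P = 74.2, Y = 4199: Q = 538.147.
Holding P constant, ∂Q/∂Y = -64.9/Y = -0.0154561.
η_Y = (∂Q/∂Y)·(Y/Q) = -0.0154561 × (4199/538.147) = -0.121.

-0.121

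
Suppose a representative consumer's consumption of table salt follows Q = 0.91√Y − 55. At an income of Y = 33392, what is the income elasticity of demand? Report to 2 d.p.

At Y = 33392: Q = 111.289.
dQ/dY = 0.91/(2√Y) = 0.00248995 at this income.
η = (dQ/dY)·(Y/Q) = 0.00248995 × (33392/111.289) = 0.75.

0.75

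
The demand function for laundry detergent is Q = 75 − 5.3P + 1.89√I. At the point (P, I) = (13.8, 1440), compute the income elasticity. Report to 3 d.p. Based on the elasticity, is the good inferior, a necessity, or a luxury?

0.487 (necessity)

At P = 13.8, I = 1440: Q = 73.580.
Holding P constant, ∂Q/∂I = 1.89/(2√I) = 0.0249029.
η_I = (∂Q/∂I)·(I/Q) = 0.0249029 × (1440/73.580) = 0.487.
Since 0 < η < 1, this is a necessity.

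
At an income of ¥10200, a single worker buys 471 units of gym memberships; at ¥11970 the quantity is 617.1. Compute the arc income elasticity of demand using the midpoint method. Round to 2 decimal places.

ΔQ = 617.1 − 471 = 146.1; midpoint Q̄ = (471 + 617.1)/2 = 544.05.
ΔI = 11970 − 10200 = 1770; midpoint Ī = (10200 + 11970)/2 = 11085.
η = (ΔQ/Q̄) ÷ (ΔI/Ī) = (146.1/544.05) ÷ (1770/11085) = 1.68.

1.68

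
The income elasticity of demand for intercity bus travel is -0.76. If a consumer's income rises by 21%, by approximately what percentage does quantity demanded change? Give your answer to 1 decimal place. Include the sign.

%ΔQ ≈ η × %ΔI = -0.76 × 21% = -16.0%.

-16.0%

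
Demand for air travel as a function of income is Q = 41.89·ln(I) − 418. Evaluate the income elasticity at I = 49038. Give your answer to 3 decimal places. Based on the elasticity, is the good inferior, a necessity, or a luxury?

At I = 49038: Q = 34.427.
dQ/dI = 41.89/I = 0.000854235 at this income.
η = (dQ/dI)·(I/Q) = 0.000854235 × (49038/34.427) = 1.217.
Since η > 1, the good is a luxury.

1.217 (luxury)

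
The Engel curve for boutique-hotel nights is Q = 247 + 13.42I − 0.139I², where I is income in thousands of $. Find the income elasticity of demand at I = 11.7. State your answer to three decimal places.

At I = 11.7: Q = 384.9863.
dQ/dI = 13.42 − 0.278I = 10.16740.
η = (dQ/dI)·(I/Q) = 10.16740 × (11.7/384.9863) = 0.309.

0.309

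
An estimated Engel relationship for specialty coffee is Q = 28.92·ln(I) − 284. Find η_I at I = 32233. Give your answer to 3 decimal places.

At I = 32233: Q = 16.211.
dQ/dI = 28.92/I = 0.000897217 at this income.
η = (dQ/dI)·(I/Q) = 0.000897217 × (32233/16.211) = 1.784.

1.784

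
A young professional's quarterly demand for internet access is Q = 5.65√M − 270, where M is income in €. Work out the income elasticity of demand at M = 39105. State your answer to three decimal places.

0.659

At M = 39105: Q = 847.287.
dQ/dM = 5.65/(2√M) = 0.0142857 at this income.
η = (dQ/dM)·(M/Q) = 0.0142857 × (39105/847.287) = 0.659.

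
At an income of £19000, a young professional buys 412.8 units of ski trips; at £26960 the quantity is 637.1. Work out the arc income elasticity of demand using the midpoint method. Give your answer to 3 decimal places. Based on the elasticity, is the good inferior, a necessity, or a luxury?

ΔQ = 637.1 − 412.8 = 224.3; midpoint Q̄ = (412.8 + 637.1)/2 = 524.95.
ΔI = 26960 − 19000 = 7960; midpoint Ī = (19000 + 26960)/2 = 22980.
η = (ΔQ/Q̄) ÷ (ΔI/Ī) = (224.3/524.95) ÷ (7960/22980) = 1.234.
η > 1 ⇒ luxury.

1.234 (luxury)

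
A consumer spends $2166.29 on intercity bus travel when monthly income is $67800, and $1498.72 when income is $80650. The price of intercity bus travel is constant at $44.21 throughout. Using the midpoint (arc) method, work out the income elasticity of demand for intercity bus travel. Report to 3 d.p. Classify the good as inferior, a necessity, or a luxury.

With a constant price, Q₁ = 2166.29/44.21 = 49.000 and Q₂ = 1498.72/44.21 = 33.900 (equivalently, work directly with expenditure since P cancels).
Midpoint %ΔQ = (1498.72 − 2166.29)/1832.51 = -0.36429; midpoint %ΔI = (80650 − 67800)/74225 = 0.17312.
η = -0.36429 / 0.17312 = -2.104.
η < 0 ⇒ inferior good.

-2.104 (inferior good)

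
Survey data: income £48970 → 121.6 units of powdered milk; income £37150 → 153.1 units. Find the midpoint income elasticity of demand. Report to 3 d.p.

ΔQ = 153.1 − 121.6 = 31.5; midpoint Q̄ = (121.6 + 153.1)/2 = 137.35.
ΔI = 37150 − 48970 = -11820; midpoint Ī = (48970 + 37150)/2 = 43060.
η = (ΔQ/Q̄) ÷ (ΔI/Ī) = (31.5/137.35) ÷ (-11820/43060) = -0.835.

-0.835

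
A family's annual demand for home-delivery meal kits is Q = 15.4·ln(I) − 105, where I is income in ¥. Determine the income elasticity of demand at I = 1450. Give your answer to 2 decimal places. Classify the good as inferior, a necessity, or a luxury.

At I = 1450: Q = 7.102.
dQ/dI = 15.4/I = 0.0106207 at this income.
η = (dQ/dI)·(I/Q) = 0.0106207 × (1450/7.102) = 2.17.
Since η > 1, the good is a luxury.

2.17 (luxury)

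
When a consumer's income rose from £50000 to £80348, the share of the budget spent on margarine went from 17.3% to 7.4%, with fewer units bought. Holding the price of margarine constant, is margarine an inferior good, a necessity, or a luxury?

inferior good

Quantity demanded falls as income rises, so η < 0.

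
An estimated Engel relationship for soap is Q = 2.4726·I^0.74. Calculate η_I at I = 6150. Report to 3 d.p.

For Q = A·I^β the income elasticity is constant and equal to β.
Here β = 0.74, so η = 0.740.

0.740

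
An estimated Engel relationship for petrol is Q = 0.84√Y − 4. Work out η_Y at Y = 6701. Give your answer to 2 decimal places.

At Y = 6701: Q = 64.762.
dQ/dY = 0.84/(2√Y) = 0.00513073 at this income.
η = (dQ/dY)·(Y/Q) = 0.00513073 × (6701/64.762) = 0.53.

0.53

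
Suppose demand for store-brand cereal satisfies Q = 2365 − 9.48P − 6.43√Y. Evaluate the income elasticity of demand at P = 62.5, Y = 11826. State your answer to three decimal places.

-0.326

At P = 62.5, Y = 11826: Q = 1073.254.
Holding P constant, ∂Q/∂Y = -6.43/(2√Y) = -0.0295639.
η_Y = (∂Q/∂Y)·(Y/Q) = -0.0295639 × (11826/1073.254) = -0.326.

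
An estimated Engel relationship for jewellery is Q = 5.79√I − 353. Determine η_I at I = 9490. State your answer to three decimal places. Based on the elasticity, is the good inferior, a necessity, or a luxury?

At I = 9490: Q = 211.042.
dQ/dI = 5.79/(2√I) = 0.0297177 at this income.
η = (dQ/dI)·(I/Q) = 0.0297177 × (9490/211.042) = 1.336.
Since η > 1, the good is a luxury.

1.336 (luxury)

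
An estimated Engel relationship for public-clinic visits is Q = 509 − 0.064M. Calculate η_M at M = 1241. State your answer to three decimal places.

At M = 1241: Q = 429.576.
dQ/dM = −0.064.
η = (dQ/dM)·(M/Q) = -0.064 × (1241/429.576) = -0.185.

-0.185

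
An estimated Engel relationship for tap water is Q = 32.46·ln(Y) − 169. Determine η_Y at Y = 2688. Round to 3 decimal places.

At Y = 2688: Q = 87.322.
dQ/dY = 32.46/Y = 0.0120759 at this income.
η = (dQ/dY)·(Y/Q) = 0.0120759 × (2688/87.322) = 0.372.

0.372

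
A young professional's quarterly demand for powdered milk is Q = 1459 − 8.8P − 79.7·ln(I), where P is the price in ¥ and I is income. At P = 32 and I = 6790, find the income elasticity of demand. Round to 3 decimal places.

-0.168

At P = 32, I = 6790: Q = 474.190.
Holding P constant, ∂Q/∂I = -79.7/I = -0.0117378.
η_I = (∂Q/∂I)·(I/Q) = -0.0117378 × (6790/474.190) = -0.168.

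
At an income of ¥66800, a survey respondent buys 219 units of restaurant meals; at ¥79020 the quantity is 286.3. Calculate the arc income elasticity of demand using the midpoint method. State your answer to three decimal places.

ΔQ = 286.3 − 219 = 67.3; midpoint Q̄ = (219 + 286.3)/2 = 252.65.
ΔI = 79020 − 66800 = 12220; midpoint Ī = (66800 + 79020)/2 = 72910.
η = (ΔQ/Q̄) ÷ (ΔI/Ī) = (67.3/252.65) ÷ (12220/72910) = 1.589.

1.589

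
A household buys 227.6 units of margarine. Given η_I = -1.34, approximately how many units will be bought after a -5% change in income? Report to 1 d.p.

242.8

%ΔQ ≈ η × %ΔI = -1.34 × (-5%) = 6.7%.
New Q ≈ 227.6 × (1 + 0.067) = 242.8.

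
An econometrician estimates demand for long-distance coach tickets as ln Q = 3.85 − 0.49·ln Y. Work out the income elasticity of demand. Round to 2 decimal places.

In a log-linear demand, the coefficient on ln Y is the income elasticity.
So η = -0.49.

-0.49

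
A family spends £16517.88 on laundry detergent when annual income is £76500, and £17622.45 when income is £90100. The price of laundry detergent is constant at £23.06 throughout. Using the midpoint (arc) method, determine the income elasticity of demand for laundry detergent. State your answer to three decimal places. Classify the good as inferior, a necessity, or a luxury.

With a constant price, Q₁ = 16517.88/23.06 = 716.300 and Q₂ = 17622.45/23.06 = 764.200 (equivalently, work directly with expenditure since P cancels).
Midpoint %ΔQ = (17622.45 − 16517.88)/17070.17 = 0.06471; midpoint %ΔI = (90100 − 76500)/83300 = 0.16327.
η = 0.06471 / 0.16327 = 0.396.
0 < η < 1 ⇒ necessity.

0.396 (necessity)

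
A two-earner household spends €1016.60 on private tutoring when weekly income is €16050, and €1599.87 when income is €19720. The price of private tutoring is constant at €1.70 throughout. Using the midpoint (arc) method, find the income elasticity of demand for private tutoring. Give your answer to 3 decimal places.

With a constant price, Q₁ = 1016.60/1.70 = 598.000 and Q₂ = 1599.87/1.70 = 941.100 (equivalently, work directly with expenditure since P cancels).
Midpoint %ΔQ = (1599.87 − 1016.60)/1308.23 = 0.44584; midpoint %ΔI = (19720 − 16050)/17885 = 0.20520.
η = 0.44584 / 0.20520 = 2.173.

2.173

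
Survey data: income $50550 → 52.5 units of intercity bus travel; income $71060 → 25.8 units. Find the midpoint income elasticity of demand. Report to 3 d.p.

-2.022

ΔQ = 25.8 − 52.5 = -26.7; midpoint Q̄ = (52.5 + 25.8)/2 = 39.15.
ΔI = 71060 − 50550 = 20510; midpoint Ī = (50550 + 71060)/2 = 60805.
η = (ΔQ/Q̄) ÷ (ΔI/Ī) = (-26.7/39.15) ÷ (20510/60805) = -2.022.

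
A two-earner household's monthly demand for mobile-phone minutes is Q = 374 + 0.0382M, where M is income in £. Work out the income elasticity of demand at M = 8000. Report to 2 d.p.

0.45

At M = 8000: Q = 679.600.
dQ/dM = 0.0382.
η = (dQ/dM)·(M/Q) = 0.0382 × (8000/679.600) = 0.45.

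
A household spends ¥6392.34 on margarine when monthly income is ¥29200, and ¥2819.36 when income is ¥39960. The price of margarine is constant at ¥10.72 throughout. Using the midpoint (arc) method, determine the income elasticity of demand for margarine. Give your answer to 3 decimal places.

With a constant price, Q₁ = 6392.34/10.72 = 596.300 and Q₂ = 2819.36/10.72 = 263.000 (equivalently, work directly with expenditure since P cancels).
Midpoint %ΔQ = (2819.36 − 6392.34)/4605.85 = -0.77575; midpoint %ΔI = (39960 − 29200)/34580 = 0.31116.
η = -0.77575 / 0.31116 = -2.493.

-2.493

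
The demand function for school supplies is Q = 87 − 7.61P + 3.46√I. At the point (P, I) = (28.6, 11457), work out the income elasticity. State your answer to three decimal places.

At P = 28.6, I = 11457: Q = 239.703.
Holding P constant, ∂Q/∂I = 3.46/(2√I) = 0.0161626.
η_I = (∂Q/∂I)·(I/Q) = 0.0161626 × (11457/239.703) = 0.773.

0.773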